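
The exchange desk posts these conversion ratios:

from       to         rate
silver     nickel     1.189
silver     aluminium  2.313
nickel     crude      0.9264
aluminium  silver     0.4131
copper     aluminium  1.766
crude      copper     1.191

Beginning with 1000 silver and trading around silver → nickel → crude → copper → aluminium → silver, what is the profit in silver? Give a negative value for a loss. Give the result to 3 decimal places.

1000 silver × 1.189 = 1189 nickel
1189 nickel × 0.9264 = 1101.4896 crude
1101.4896 crude × 1.191 = 1311.8741136 copper
1311.8741136 copper × 1.766 = 2316.7696846176 aluminium
2316.7696846176 aluminium × 0.4131 = 957.05755671553056 silver
Net change: 957.05755671553056 − 1000 = -42.94244328446944 silver

-42.942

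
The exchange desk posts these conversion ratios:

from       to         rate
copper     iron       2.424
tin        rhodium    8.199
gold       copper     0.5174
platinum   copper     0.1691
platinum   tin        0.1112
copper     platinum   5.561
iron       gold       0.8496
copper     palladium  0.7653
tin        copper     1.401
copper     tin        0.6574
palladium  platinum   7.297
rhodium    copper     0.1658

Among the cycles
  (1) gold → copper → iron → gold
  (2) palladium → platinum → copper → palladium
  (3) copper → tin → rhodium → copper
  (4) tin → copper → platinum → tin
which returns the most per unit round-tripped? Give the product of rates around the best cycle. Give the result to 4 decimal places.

(1) 0.5174 × 2.424 × 0.8496 = 1.06555
(2) 7.297 × 0.1691 × 0.7653 = 0.94432
(3) 0.6574 × 8.199 × 0.1658 = 0.89367
(4) 1.401 × 5.561 × 0.1112 = 0.86635
Highest is cycle (1) at 1.0655 (>1, arbitrage).

1.0655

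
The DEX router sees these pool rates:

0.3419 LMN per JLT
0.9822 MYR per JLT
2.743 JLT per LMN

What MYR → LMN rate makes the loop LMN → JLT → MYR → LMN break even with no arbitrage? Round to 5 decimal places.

Known legs of the cycle: 2.743 × 0.9822 = 2.6941746
For no arbitrage the full-cycle product must be 1, so the missing rate is 1 / 2.6941746 ≈ 0.3711712.

0.37117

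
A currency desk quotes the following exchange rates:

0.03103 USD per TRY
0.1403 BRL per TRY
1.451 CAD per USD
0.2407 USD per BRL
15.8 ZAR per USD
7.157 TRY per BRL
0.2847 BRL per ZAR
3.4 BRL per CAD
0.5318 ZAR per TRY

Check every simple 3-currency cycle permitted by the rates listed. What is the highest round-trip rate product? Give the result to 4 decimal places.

1.1875

BRL→USD→CAD→BRL: 0.2407 × 1.451 × 3.4 = 1.18747
BRL→TRY→ZAR→BRL: 7.157 × 0.5318 × 0.2847 = 1.08359
BRL→USD→ZAR→BRL: 0.2407 × 15.8 × 0.2847 = 1.08273
Maximum is BRL→USD→CAD→BRL at 1.1875; arbitrage exists.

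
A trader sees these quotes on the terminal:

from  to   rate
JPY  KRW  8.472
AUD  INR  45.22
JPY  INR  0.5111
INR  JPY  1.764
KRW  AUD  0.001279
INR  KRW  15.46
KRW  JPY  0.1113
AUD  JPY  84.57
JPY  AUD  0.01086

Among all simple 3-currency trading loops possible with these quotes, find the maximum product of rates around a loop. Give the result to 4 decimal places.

JPY→KRW→AUD→JPY: 8.472 × 0.001279 × 84.57 = 0.91637
AUD→INR→KRW→AUD: 45.22 × 15.46 × 0.001279 = 0.89415
JPY→INR→KRW→JPY: 0.5111 × 15.46 × 0.1113 = 0.87945
JPY→AUD→INR→JPY: 0.01086 × 45.22 × 1.764 = 0.86628
Maximum is JPY→KRW→AUD→JPY at 0.9164; no arbitrage — every cycle loses value.

0.9164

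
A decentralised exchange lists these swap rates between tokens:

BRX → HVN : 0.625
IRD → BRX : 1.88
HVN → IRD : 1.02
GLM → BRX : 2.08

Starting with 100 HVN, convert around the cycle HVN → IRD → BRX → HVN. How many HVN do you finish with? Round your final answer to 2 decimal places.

119.85

100 HVN × 1.02 = 102 IRD
102 IRD × 1.88 = 191.76 BRX
191.76 BRX × 0.625 = 119.85 HVN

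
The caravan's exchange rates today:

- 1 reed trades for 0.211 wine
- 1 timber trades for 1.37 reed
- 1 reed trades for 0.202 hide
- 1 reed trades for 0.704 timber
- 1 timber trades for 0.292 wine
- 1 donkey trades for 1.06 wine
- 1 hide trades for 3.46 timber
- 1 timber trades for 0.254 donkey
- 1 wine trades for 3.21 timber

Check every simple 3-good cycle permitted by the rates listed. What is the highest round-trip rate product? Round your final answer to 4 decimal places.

reed→hide→timber→reed: 0.202 × 3.46 × 1.37 = 0.95752
reed→wine→timber→reed: 0.211 × 3.21 × 1.37 = 0.92791
wine→timber→donkey→wine: 3.21 × 0.254 × 1.06 = 0.86426
Maximum is reed→hide→timber→reed at 0.9575; no arbitrage — every cycle loses value.

0.9575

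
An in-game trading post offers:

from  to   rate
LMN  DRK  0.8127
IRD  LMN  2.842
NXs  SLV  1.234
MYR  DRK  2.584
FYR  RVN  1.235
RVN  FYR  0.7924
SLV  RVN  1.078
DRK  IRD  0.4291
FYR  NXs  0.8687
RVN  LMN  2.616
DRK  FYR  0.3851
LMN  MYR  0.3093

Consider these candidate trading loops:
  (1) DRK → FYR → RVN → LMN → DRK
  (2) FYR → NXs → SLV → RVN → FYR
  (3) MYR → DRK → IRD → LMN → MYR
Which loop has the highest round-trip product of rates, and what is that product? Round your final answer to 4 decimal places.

(1) 0.3851 × 1.235 × 2.616 × 0.8127 = 1.01113
(2) 0.8687 × 1.234 × 1.078 × 0.7924 = 0.91569
(3) 2.584 × 0.4291 × 2.842 × 0.3093 = 0.97466
Highest is cycle (1) at 1.0111 (>1, arbitrage).

1.0111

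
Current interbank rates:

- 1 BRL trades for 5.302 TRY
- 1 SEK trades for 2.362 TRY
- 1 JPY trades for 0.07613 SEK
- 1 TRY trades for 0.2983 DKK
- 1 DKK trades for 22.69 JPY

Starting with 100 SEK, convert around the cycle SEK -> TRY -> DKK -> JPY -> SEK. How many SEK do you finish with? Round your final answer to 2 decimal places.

100 SEK × 2.362 = 236.2 TRY
236.2 TRY × 0.2983 = 70.45846 DKK
70.45846 DKK × 22.69 = 1598.7024574 JPY
1598.7024574 JPY × 0.07613 = 121.709218081862 SEK

121.71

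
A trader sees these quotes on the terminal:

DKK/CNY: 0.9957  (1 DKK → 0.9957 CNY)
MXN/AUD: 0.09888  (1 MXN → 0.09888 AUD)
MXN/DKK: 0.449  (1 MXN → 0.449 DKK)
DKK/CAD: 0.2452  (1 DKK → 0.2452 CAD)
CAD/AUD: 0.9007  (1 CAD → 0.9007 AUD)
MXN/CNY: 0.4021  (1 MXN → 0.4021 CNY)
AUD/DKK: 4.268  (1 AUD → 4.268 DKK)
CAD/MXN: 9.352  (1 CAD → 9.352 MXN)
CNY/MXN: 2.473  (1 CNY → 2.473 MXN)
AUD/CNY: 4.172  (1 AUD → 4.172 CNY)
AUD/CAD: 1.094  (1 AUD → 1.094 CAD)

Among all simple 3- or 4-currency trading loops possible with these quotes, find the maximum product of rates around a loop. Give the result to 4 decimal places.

CNY→MXN→DKK→CNY: 2.473 × 0.449 × 0.9957 = 1.10560
CNY→MXN→AUD→DKK→CNY: 2.473 × 0.09888 × 4.268 × 0.9957 = 1.03917
MXN→DKK→CAD→MXN: 0.449 × 0.2452 × 9.352 = 1.02961
CNY→MXN→AUD→CNY: 2.473 × 0.09888 × 4.172 = 1.02018
MXN→AUD→CAD→MXN: 0.09888 × 1.094 × 9.352 = 1.01165
MXN→AUD→DKK→CAD→MXN: 0.09888 × 4.268 × 0.2452 × 9.352 = 0.96774
CAD→AUD→DKK→CAD: 0.9007 × 4.268 × 0.2452 = 0.94259
Maximum is CNY→MXN→DKK→CNY at 1.1056; arbitrage exists.

1.1056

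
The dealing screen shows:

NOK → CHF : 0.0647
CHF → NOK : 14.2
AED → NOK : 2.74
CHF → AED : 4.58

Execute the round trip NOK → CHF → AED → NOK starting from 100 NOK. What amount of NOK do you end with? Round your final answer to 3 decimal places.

100 NOK × 0.0647 = 6.47 CHF
6.47 CHF × 4.58 = 29.6326 AED
29.6326 AED × 2.74 = 81.193324 NOK

81.193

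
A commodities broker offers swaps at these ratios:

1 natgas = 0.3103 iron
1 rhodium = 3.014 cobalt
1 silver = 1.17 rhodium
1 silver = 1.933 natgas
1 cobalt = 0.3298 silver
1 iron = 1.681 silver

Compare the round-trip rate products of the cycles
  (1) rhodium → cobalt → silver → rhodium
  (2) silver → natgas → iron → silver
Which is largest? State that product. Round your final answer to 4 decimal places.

1.1630

(1) 3.014 × 0.3298 × 1.17 = 1.16300
(2) 1.933 × 0.3103 × 1.681 = 1.00828
Highest is cycle (1) at 1.1630 (>1, arbitrage).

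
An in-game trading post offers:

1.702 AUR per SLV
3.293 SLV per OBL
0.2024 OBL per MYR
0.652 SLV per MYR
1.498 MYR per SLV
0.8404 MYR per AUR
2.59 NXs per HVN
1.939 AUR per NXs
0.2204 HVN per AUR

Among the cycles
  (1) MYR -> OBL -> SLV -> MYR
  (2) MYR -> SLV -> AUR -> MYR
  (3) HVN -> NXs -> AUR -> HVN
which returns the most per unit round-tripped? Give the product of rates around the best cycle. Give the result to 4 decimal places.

(1) 0.2024 × 3.293 × 1.498 = 0.99842
(2) 0.652 × 1.702 × 0.8404 = 0.93260
(3) 2.59 × 1.939 × 0.2204 = 1.10685
Highest is cycle (3) at 1.1069 (>1, arbitrage).

1.1069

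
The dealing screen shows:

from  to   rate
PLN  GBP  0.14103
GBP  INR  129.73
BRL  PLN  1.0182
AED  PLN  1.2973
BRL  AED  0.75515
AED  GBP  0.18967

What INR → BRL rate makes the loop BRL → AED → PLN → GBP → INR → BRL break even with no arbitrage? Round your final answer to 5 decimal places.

0.05579

Known legs of the cycle: 0.75515 × 1.2973 × 0.14103 × 129.73 = 17.9236134373694805
For no arbitrage the full-cycle product must be 1, so the missing rate is 1 / 17.9236134373694805 ≈ 0.0557923.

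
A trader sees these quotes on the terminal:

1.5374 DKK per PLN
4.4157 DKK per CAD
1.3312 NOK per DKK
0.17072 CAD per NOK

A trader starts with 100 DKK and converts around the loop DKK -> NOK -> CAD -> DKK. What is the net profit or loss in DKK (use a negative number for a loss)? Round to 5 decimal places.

0.35229

100 DKK × 1.3312 = 133.12 NOK
133.12 NOK × 0.17072 = 22.7262464 CAD
22.7262464 CAD × 4.4157 = 100.35228622848 DKK
Net change: 100.35228622848 − 100 = 0.35228622848 DKK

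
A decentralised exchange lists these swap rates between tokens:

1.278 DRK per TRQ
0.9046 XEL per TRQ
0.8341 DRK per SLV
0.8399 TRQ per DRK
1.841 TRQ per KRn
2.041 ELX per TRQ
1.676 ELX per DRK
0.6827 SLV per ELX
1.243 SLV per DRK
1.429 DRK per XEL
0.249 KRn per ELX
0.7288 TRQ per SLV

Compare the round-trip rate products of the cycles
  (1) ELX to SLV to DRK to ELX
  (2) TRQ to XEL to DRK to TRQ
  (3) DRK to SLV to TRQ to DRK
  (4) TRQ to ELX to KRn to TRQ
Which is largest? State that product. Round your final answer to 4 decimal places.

1.1577

(1) 0.6827 × 0.8341 × 1.676 = 0.95438
(2) 0.9046 × 1.429 × 0.8399 = 1.08572
(3) 1.243 × 0.7288 × 1.278 = 1.15774
(4) 2.041 × 0.249 × 1.841 = 0.93561
Highest is cycle (3) at 1.1577 (>1, arbitrage).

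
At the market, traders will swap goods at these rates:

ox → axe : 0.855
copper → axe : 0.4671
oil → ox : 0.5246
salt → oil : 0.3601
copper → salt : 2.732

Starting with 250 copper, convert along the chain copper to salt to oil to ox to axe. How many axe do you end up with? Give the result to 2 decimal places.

110.32

250 copper × 2.732 = 683 salt
683 salt × 0.3601 = 245.9483 oil
245.9483 oil × 0.5246 = 129.02447818 ox
129.02447818 ox × 0.855 = 110.3159288439 axe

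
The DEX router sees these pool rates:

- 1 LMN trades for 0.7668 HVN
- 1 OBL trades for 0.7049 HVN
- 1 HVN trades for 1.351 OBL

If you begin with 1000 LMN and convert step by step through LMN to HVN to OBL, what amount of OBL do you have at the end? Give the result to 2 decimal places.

1035.95

1000 LMN × 0.7668 = 766.8 HVN
766.8 HVN × 1.351 = 1035.9468 OBL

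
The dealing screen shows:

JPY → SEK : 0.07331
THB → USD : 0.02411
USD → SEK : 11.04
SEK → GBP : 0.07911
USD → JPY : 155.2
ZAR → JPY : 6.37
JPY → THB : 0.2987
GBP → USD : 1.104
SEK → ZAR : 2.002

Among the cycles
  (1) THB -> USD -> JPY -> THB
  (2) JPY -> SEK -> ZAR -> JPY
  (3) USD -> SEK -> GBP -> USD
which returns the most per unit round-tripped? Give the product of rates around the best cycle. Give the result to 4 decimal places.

1.1177

(1) 0.02411 × 155.2 × 0.2987 = 1.11770
(2) 0.07331 × 2.002 × 6.37 = 0.93490
(3) 11.04 × 0.07911 × 1.104 = 0.96421
Highest is cycle (1) at 1.1177 (>1, arbitrage).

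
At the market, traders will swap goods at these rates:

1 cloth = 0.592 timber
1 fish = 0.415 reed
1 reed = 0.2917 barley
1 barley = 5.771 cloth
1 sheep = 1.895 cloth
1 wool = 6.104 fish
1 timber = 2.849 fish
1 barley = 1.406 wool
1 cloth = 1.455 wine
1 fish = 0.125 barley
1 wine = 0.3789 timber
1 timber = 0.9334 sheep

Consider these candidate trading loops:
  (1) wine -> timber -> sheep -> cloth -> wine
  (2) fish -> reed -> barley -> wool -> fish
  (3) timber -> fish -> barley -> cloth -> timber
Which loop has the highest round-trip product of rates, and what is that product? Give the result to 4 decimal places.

(1) 0.3789 × 0.9334 × 1.895 × 1.455 = 0.97513
(2) 0.415 × 0.2917 × 1.406 × 6.104 = 1.03893
(3) 2.849 × 0.125 × 5.771 × 0.592 = 1.21668
Highest is cycle (3) at 1.2167 (>1, arbitrage).

1.2167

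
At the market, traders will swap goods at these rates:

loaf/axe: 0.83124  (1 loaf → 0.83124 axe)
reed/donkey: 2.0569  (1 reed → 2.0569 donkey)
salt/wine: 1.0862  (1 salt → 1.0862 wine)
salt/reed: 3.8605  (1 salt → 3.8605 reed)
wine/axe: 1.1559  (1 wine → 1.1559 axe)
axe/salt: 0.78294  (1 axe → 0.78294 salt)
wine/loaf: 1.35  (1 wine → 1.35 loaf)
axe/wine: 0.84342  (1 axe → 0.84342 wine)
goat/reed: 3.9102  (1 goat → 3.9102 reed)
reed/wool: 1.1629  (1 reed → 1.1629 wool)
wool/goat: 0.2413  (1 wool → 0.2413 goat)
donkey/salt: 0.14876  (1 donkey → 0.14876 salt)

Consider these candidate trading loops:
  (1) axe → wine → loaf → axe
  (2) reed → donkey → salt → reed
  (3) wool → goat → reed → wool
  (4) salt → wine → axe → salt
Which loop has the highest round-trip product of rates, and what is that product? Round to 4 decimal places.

1.1813

(1) 0.84342 × 1.35 × 0.83124 = 0.94646
(2) 2.0569 × 0.14876 × 3.8605 = 1.18125
(3) 0.2413 × 3.9102 × 1.1629 = 1.09723
(4) 1.0862 × 1.1559 × 0.78294 = 0.98301
Highest is cycle (2) at 1.1813 (>1, arbitrage).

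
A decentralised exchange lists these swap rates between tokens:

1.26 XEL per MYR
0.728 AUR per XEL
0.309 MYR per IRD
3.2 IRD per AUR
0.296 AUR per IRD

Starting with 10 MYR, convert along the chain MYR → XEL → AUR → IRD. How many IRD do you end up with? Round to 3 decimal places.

29.353

10 MYR × 1.26 = 12.6 XEL
12.6 XEL × 0.728 = 9.1728 AUR
9.1728 AUR × 3.2 = 29.35296 IRD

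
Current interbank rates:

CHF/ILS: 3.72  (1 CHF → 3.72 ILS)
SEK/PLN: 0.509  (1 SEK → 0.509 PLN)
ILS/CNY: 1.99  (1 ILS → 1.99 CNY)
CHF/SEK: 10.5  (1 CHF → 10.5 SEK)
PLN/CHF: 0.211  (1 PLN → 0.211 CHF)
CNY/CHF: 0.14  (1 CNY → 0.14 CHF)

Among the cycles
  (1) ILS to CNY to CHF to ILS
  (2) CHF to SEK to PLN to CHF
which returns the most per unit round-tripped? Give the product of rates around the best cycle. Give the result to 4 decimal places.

1.1277

(1) 1.99 × 0.14 × 3.72 = 1.03639
(2) 10.5 × 0.509 × 0.211 = 1.12769
Highest is cycle (2) at 1.1277 (>1, arbitrage).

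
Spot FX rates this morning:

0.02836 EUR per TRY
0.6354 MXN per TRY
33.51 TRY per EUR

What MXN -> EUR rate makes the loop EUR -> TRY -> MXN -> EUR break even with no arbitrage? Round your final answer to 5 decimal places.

0.04697

Known legs of the cycle: 33.51 × 0.6354 = 21.292254
For no arbitrage the full-cycle product must be 1, so the missing rate is 1 / 21.292254 ≈ 0.0469654.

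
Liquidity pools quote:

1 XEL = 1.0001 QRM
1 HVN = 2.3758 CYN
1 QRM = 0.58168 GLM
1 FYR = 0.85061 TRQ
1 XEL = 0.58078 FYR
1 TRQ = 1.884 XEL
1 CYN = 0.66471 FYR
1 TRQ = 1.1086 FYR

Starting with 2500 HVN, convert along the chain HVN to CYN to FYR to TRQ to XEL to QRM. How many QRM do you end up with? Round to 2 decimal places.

6327.57

2500 HVN × 2.3758 = 5939.5 CYN
5939.5 CYN × 0.66471 = 3948.045045 FYR
3948.045045 FYR × 0.85061 = 3358.24659572745 TRQ
3358.24659572745 TRQ × 1.884 = 6326.9365863505158 XEL
6326.9365863505158 XEL × 1.0001 = 6327.56928000915085158 QRM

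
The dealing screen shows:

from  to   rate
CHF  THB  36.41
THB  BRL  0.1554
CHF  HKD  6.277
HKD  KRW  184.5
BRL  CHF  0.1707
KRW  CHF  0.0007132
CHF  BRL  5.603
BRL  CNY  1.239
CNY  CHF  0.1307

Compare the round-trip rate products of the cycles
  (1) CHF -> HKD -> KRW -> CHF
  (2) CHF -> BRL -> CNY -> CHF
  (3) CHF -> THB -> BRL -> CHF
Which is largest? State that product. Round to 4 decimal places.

0.9658

(1) 6.277 × 184.5 × 0.0007132 = 0.82596
(2) 5.603 × 1.239 × 0.1307 = 0.90733
(3) 36.41 × 0.1554 × 0.1707 = 0.96584
Highest is cycle (3) at 0.9658 (≤1, no arbitrage).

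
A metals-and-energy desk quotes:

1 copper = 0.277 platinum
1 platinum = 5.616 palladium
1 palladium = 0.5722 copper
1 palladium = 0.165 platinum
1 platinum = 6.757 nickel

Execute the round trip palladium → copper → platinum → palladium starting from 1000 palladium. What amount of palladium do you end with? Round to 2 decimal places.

1000 palladium × 0.5722 = 572.2 copper
572.2 copper × 0.277 = 158.4994 platinum
158.4994 platinum × 5.616 = 890.1326304 palladium

890.13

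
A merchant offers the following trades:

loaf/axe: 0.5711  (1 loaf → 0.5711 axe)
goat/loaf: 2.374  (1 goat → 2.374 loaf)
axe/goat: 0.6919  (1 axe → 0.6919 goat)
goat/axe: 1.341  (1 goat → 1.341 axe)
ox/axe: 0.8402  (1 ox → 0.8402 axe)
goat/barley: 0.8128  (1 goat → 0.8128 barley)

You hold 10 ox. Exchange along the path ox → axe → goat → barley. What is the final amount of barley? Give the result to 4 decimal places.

10 ox × 0.8402 = 8.402 axe
8.402 axe × 0.6919 = 5.8133438 goat
5.8133438 goat × 0.8128 = 4.72508584064 barley

4.7251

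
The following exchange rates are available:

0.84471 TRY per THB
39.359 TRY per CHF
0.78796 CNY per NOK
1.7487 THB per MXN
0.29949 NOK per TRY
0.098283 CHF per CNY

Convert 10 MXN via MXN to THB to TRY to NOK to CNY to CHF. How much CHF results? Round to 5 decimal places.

0.34260

10 MXN × 1.7487 = 17.487 THB
17.487 THB × 0.84471 = 14.77144377 TRY
14.77144377 TRY × 0.29949 = 4.4238996946773 NOK
4.4238996946773 NOK × 0.78796 = 3.485856003417925308 CNY
3.485856003417925308 CNY × 0.098283 = 0.342600385583923953046164 CHF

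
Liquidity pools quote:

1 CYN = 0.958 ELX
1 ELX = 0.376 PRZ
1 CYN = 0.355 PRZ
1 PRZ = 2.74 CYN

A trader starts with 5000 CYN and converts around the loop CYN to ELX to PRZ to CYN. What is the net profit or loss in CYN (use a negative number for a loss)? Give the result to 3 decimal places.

5000 CYN × 0.958 = 4790 ELX
4790 ELX × 0.376 = 1801.04 PRZ
1801.04 PRZ × 2.74 = 4934.8496 CYN
Net change: 4934.8496 − 5000 = -65.1504 CYN

-65.150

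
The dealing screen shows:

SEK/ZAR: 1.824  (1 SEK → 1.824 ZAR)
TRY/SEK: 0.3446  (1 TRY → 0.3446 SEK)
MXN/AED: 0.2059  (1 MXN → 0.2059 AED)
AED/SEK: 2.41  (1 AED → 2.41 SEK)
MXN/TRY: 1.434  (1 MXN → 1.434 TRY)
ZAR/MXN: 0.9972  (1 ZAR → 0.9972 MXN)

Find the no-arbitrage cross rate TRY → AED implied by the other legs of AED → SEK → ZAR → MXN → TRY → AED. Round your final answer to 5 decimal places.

Known legs of the cycle: 2.41 × 1.824 × 0.9972 × 1.434 = 6.285984383232
For no arbitrage the full-cycle product must be 1, so the missing rate is 1 / 6.285984383232 ≈ 0.1590841.

0.15908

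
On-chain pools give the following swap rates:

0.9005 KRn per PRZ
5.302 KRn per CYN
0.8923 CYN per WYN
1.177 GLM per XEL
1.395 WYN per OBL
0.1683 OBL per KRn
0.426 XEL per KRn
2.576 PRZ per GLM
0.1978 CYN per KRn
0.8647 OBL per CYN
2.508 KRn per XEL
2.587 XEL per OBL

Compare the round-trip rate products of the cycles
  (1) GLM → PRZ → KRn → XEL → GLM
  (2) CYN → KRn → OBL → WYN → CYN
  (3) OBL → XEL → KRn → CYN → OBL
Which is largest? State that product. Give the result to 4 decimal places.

1.1631

(1) 2.576 × 0.9005 × 0.426 × 1.177 = 1.16310
(2) 5.302 × 0.1683 × 1.395 × 0.8923 = 1.11073
(3) 2.587 × 2.508 × 0.1978 × 0.8647 = 1.10973
Highest is cycle (1) at 1.1631 (>1, arbitrage).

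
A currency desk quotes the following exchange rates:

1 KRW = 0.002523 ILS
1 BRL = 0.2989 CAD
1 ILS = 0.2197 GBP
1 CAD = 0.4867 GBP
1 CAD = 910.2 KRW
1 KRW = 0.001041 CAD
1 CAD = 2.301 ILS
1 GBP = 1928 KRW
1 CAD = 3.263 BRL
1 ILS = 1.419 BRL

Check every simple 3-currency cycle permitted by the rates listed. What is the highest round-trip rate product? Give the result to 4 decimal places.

KRW→ILS→GBP→KRW: 0.002523 × 0.2197 × 1928 = 1.06870
KRW→CAD→GBP→KRW: 0.001041 × 0.4867 × 1928 = 0.97683
ILS→BRL→CAD→ILS: 1.419 × 0.2989 × 2.301 = 0.97594
Maximum is KRW→ILS→GBP→KRW at 1.0687; arbitrage exists.

1.0687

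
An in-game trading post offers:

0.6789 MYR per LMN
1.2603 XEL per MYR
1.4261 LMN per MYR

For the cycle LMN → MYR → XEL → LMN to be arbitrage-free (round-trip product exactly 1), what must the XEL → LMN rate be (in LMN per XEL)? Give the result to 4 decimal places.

Known legs of the cycle: 0.6789 × 1.2603 = 0.85561767
For no arbitrage the full-cycle product must be 1, so the missing rate is 1 / 0.85561767 ≈ 1.168746.

1.1687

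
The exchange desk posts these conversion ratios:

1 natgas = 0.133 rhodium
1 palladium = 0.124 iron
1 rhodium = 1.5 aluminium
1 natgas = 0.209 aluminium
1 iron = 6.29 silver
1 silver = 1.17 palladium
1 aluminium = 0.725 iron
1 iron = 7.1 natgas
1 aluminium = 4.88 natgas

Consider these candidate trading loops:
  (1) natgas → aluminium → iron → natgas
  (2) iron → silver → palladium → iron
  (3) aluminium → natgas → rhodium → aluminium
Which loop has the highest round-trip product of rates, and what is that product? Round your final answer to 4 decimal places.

(1) 0.209 × 0.725 × 7.1 = 1.07583
(2) 6.29 × 1.17 × 0.124 = 0.91255
(3) 4.88 × 0.133 × 1.5 = 0.97356
Highest is cycle (1) at 1.0758 (>1, arbitrage).

1.0758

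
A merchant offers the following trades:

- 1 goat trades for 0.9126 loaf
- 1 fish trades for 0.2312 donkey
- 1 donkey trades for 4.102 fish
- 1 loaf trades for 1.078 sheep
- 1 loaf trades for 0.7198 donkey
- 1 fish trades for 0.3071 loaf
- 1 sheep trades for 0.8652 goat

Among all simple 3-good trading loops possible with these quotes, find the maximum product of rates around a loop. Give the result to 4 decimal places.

loaf→donkey→fish→loaf: 0.7198 × 4.102 × 0.3071 = 0.90675
sheep→goat→loaf→sheep: 0.8652 × 0.9126 × 1.078 = 0.85117
Maximum is loaf→donkey→fish→loaf at 0.9067; no arbitrage — every cycle loses value.

0.9067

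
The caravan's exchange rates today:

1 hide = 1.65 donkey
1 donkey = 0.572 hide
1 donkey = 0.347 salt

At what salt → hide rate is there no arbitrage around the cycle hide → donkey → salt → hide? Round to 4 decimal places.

Known legs of the cycle: 1.65 × 0.347 = 0.57255
For no arbitrage the full-cycle product must be 1, so the missing rate is 1 / 0.57255 ≈ 1.746572.

1.7466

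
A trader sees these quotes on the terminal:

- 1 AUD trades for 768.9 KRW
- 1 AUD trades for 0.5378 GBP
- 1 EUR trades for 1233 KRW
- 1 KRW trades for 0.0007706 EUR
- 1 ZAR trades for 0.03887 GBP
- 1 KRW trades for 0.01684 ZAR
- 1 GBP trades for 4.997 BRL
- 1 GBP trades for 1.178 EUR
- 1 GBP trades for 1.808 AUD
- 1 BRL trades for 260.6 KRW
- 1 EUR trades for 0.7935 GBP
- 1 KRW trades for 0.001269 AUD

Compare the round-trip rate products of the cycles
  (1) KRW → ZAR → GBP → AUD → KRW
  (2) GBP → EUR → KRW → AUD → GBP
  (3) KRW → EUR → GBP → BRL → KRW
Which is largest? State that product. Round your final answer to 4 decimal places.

0.9913

(1) 0.01684 × 0.03887 × 1.808 × 768.9 = 0.90997
(2) 1.178 × 1233 × 0.001269 × 0.5378 = 0.99127
(3) 0.0007706 × 0.7935 × 4.997 × 260.6 = 0.79627
Highest is cycle (2) at 0.9913 (≤1, no arbitrage).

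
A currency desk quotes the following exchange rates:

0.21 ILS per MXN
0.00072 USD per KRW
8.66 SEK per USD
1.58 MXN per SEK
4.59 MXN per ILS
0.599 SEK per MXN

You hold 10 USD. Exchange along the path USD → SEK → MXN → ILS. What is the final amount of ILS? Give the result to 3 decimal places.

28.734

10 USD × 8.66 = 86.6 SEK
86.6 SEK × 1.58 = 136.828 MXN
136.828 MXN × 0.21 = 28.73388 ILS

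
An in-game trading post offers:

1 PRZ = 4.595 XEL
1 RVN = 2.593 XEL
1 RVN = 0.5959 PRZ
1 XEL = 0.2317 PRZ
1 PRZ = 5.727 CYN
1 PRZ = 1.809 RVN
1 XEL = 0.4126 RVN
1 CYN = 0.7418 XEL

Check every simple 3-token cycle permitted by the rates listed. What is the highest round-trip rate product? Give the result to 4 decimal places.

1.1298

PRZ→XEL→RVN→PRZ: 4.595 × 0.4126 × 0.5959 = 1.12977
PRZ→RVN→XEL→PRZ: 1.809 × 2.593 × 0.2317 = 1.08684
PRZ→CYN→XEL→PRZ: 5.727 × 0.7418 × 0.2317 = 0.98433
Maximum is PRZ→XEL→RVN→PRZ at 1.1298; arbitrage exists.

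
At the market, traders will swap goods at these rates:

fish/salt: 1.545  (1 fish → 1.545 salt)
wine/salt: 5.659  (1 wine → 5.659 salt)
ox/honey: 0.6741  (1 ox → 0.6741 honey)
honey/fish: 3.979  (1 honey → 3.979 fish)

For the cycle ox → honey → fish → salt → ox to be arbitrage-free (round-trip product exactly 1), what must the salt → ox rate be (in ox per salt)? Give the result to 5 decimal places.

Known legs of the cycle: 0.6741 × 3.979 × 1.545 = 4.1440668255
For no arbitrage the full-cycle product must be 1, so the missing rate is 1 / 4.1440668255 ≈ 0.2413089.

0.24131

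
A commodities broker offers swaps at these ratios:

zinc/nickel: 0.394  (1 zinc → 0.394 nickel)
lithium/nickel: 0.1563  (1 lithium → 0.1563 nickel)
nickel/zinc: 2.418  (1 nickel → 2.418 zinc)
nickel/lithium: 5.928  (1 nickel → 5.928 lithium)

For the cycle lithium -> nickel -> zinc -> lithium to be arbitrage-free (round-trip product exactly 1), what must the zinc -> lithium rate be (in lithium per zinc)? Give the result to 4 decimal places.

Known legs of the cycle: 0.1563 × 2.418 = 0.3779334
For no arbitrage the full-cycle product must be 1, so the missing rate is 1 / 0.3779334 ≈ 2.645969.

2.6460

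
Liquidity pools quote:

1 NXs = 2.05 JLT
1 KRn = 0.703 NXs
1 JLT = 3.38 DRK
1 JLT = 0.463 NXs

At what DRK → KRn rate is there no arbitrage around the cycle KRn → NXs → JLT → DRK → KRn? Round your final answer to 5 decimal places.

Known legs of the cycle: 0.703 × 2.05 × 3.38 = 4.871087
For no arbitrage the full-cycle product must be 1, so the missing rate is 1 / 4.871087 ≈ 0.2052930.

0.20529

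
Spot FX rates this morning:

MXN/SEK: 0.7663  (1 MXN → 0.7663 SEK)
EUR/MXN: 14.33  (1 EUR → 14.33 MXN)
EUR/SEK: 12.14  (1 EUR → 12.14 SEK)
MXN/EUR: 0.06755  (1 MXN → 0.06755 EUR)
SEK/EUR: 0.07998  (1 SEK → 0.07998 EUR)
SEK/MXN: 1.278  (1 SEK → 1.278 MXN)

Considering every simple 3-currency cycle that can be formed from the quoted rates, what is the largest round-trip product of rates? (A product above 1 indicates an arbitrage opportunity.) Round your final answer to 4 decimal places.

1.0480

EUR→SEK→MXN→EUR: 12.14 × 1.278 × 0.06755 = 1.04803
EUR→MXN→SEK→EUR: 14.33 × 0.7663 × 0.07998 = 0.87827
Maximum is EUR→SEK→MXN→EUR at 1.0480; arbitrage exists.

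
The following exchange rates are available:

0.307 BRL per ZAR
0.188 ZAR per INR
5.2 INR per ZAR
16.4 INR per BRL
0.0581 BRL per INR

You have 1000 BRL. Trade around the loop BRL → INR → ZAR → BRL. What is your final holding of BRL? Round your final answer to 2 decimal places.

1000 BRL × 16.4 = 16400 INR
16400 INR × 0.188 = 3083.2 ZAR
3083.2 ZAR × 0.307 = 946.5424 BRL

946.54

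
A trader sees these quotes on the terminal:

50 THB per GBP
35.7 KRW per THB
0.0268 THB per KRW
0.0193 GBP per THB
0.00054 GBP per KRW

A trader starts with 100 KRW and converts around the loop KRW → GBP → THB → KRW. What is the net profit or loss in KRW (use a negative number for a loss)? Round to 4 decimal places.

-3.6100

100 KRW × 0.00054 = 0.054 GBP
0.054 GBP × 50 = 2.7 THB
2.7 THB × 35.7 = 96.39 KRW
Net change: 96.39 − 100 = -3.61 KRW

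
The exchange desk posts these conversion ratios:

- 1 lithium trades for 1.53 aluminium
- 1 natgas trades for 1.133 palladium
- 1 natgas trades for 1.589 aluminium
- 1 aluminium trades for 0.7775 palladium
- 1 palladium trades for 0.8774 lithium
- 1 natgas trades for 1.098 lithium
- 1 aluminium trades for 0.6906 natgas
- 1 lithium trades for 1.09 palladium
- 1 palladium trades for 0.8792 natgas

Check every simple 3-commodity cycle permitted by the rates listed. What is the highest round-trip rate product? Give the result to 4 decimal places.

aluminium→natgas→lithium→aluminium: 0.6906 × 1.098 × 1.53 = 1.16017
aluminium→palladium→natgas→aluminium: 0.7775 × 0.8792 × 1.589 = 1.08621
natgas→lithium→palladium→natgas: 1.098 × 1.09 × 0.8792 = 1.05224
aluminium→palladium→lithium→aluminium: 0.7775 × 0.8774 × 1.53 = 1.04373
Maximum is aluminium→natgas→lithium→aluminium at 1.1602; arbitrage exists.

1.1602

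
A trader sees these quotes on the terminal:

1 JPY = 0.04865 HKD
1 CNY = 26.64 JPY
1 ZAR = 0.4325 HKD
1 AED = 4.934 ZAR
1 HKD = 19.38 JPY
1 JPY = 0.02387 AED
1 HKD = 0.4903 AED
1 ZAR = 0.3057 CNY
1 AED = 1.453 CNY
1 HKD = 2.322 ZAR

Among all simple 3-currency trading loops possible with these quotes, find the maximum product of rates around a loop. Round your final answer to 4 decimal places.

1.0463

AED→ZAR→HKD→AED: 4.934 × 0.4325 × 0.4903 = 1.04628
CNY→JPY→AED→CNY: 26.64 × 0.02387 × 1.453 = 0.92396
Maximum is AED→ZAR→HKD→AED at 1.0463; arbitrage exists.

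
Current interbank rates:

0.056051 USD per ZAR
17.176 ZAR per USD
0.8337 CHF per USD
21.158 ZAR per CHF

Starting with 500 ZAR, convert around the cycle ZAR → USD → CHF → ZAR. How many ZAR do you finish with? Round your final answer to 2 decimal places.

500 ZAR × 0.056051 = 28.0255 USD
28.0255 USD × 0.8337 = 23.36485935 CHF
23.36485935 CHF × 21.158 = 494.3536941273 ZAR

494.35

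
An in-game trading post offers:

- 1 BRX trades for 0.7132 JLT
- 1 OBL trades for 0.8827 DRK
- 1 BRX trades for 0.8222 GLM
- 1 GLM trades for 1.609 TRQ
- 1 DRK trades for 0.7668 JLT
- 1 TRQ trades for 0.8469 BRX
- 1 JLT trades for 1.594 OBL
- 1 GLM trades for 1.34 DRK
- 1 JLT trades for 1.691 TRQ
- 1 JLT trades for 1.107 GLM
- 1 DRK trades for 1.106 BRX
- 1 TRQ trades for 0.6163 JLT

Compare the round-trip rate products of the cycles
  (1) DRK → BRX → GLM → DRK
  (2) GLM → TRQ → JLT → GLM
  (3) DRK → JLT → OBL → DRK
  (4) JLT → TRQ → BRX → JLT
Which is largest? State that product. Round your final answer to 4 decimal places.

1.2185

(1) 1.106 × 0.8222 × 1.34 = 1.21853
(2) 1.609 × 0.6163 × 1.107 = 1.09773
(3) 0.7668 × 1.594 × 0.8827 = 1.07891
(4) 1.691 × 0.8469 × 0.7132 = 1.02138
Highest is cycle (1) at 1.2185 (>1, arbitrage).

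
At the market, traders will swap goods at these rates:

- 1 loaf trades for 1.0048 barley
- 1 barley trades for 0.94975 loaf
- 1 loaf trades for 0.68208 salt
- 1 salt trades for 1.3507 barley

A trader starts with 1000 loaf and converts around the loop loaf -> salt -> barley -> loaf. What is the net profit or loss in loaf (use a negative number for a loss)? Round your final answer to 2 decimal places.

1000 loaf × 0.68208 = 682.08 salt
682.08 salt × 1.3507 = 921.285456 barley
921.285456 barley × 0.94975 = 874.990861836 loaf
Net change: 874.990861836 − 1000 = -125.009138164 loaf

-125.01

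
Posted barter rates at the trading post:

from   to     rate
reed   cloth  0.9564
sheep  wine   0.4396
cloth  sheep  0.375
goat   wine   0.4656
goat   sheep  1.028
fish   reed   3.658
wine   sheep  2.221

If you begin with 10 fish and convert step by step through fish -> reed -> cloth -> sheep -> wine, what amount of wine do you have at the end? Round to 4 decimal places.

5.7673

10 fish × 3.658 = 36.58 reed
36.58 reed × 0.9564 = 34.985112 cloth
34.985112 cloth × 0.375 = 13.119417 sheep
13.119417 sheep × 0.4396 = 5.7672957132 wine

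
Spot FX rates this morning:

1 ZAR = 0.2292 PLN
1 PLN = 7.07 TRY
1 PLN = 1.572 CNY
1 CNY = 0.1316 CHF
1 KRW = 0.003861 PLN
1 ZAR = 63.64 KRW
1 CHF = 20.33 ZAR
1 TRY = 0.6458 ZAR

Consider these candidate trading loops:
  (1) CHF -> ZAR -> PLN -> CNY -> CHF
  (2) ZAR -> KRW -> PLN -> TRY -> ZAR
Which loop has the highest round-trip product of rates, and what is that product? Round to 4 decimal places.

1.1219

(1) 20.33 × 0.2292 × 1.572 × 0.1316 = 0.96396
(2) 63.64 × 0.003861 × 7.07 × 0.6458 = 1.12188
Highest is cycle (2) at 1.1219 (>1, arbitrage).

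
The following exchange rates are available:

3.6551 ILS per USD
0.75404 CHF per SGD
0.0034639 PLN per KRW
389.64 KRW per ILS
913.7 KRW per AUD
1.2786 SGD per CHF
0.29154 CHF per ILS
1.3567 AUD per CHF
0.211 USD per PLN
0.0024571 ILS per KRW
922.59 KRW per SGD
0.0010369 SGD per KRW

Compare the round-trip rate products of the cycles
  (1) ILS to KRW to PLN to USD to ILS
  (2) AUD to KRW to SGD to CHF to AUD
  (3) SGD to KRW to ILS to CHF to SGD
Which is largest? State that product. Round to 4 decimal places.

(1) 389.64 × 0.0034639 × 0.211 × 3.6551 = 1.04090
(2) 913.7 × 0.0010369 × 0.75404 × 1.3567 = 0.96921
(3) 922.59 × 0.0024571 × 0.29154 × 1.2786 = 0.84502
Highest is cycle (1) at 1.0409 (>1, arbitrage).

1.0409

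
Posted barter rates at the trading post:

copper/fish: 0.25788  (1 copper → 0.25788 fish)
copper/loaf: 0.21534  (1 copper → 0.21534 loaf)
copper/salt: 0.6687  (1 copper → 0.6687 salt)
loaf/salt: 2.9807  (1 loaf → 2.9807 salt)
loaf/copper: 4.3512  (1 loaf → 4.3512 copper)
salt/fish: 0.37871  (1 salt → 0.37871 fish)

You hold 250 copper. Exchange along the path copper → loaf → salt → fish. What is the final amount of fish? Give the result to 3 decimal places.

60.770

250 copper × 0.21534 = 53.835 loaf
53.835 loaf × 2.9807 = 160.4659845 salt
160.4659845 salt × 0.37871 = 60.770072989995 fish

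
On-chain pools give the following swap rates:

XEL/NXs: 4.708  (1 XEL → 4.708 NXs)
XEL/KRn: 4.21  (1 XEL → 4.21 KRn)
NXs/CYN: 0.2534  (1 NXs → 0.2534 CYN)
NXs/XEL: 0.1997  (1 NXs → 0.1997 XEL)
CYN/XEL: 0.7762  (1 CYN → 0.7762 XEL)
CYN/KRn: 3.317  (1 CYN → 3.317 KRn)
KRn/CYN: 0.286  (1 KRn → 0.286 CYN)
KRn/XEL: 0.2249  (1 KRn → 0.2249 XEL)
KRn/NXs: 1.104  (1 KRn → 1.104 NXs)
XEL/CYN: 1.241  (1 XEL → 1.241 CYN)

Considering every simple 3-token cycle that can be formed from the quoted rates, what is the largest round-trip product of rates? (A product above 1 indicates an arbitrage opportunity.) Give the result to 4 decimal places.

0.9346

CYN→XEL→KRn→CYN: 0.7762 × 4.21 × 0.286 = 0.93459
NXs→XEL→KRn→NXs: 0.1997 × 4.21 × 1.104 = 0.92817
NXs→CYN→KRn→NXs: 0.2534 × 3.317 × 1.104 = 0.92794
NXs→CYN→XEL→NXs: 0.2534 × 0.7762 × 4.708 = 0.92601
CYN→KRn→XEL→CYN: 3.317 × 0.2249 × 1.241 = 0.92578
Maximum is CYN→XEL→KRn→CYN at 0.9346; no arbitrage — every cycle loses value.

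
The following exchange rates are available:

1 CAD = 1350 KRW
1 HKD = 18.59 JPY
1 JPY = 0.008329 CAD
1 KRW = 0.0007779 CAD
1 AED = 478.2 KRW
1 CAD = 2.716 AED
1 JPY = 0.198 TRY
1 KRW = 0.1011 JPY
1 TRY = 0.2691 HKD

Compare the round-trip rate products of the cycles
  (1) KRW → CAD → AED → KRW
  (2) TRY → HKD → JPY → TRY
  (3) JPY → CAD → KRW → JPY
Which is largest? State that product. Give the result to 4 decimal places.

(1) 0.0007779 × 2.716 × 478.2 = 1.01033
(2) 0.2691 × 18.59 × 0.198 = 0.99051
(3) 0.008329 × 1350 × 0.1011 = 1.13678
Highest is cycle (3) at 1.1368 (>1, arbitrage).

1.1368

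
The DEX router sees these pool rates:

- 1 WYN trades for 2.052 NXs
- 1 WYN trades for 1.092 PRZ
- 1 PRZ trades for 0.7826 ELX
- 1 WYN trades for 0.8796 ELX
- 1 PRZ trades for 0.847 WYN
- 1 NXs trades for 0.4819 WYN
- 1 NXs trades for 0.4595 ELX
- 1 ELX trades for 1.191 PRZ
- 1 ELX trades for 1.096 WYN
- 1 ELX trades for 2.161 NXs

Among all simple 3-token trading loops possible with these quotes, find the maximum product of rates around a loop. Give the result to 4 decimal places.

WYN→NXs→ELX→WYN: 2.052 × 0.4595 × 1.096 = 1.03341
WYN→PRZ→ELX→WYN: 1.092 × 0.7826 × 1.096 = 0.93664
WYN→ELX→NXs→WYN: 0.8796 × 2.161 × 0.4819 = 0.91600
WYN→ELX→PRZ→WYN: 0.8796 × 1.191 × 0.847 = 0.88732
Maximum is WYN→NXs→ELX→WYN at 1.0334; arbitrage exists.

1.0334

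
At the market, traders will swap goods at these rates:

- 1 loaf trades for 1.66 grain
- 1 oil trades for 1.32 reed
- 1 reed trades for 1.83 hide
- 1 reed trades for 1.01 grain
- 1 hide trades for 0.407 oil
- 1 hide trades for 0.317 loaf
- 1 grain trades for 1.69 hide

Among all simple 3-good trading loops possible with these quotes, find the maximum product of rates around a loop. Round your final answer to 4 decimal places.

0.9831

oil→reed→hide→oil: 1.32 × 1.83 × 0.407 = 0.98315
loaf→grain→hide→loaf: 1.66 × 1.69 × 0.317 = 0.88931
Maximum is oil→reed→hide→oil at 0.9831; no arbitrage — every cycle loses value.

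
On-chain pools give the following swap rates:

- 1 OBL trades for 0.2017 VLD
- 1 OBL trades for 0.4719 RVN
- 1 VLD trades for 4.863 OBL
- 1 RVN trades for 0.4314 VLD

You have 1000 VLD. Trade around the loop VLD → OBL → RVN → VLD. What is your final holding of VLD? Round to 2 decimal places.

1000 VLD × 4.863 = 4863 OBL
4863 OBL × 0.4719 = 2294.8497 RVN
2294.8497 RVN × 0.4314 = 989.99816058 VLD

990.00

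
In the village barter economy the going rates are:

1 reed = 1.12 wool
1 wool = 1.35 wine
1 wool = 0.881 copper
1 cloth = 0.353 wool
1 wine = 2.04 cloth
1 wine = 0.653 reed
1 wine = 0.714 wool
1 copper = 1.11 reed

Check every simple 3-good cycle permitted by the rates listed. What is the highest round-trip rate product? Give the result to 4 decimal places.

1.0953

copper→reed→wool→copper: 1.11 × 1.12 × 0.881 = 1.09526
reed→wool→wine→reed: 1.12 × 1.35 × 0.653 = 0.98734
wine→cloth→wool→wine: 2.04 × 0.353 × 1.35 = 0.97216
Maximum is copper→reed→wool→copper at 1.0953; arbitrage exists.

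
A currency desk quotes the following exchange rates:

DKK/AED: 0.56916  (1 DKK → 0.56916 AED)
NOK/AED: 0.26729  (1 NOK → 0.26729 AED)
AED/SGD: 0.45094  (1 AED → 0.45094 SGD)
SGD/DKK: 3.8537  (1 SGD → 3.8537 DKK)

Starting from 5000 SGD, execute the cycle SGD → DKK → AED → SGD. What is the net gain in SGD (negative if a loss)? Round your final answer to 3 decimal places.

5000 SGD × 3.8537 = 19268.5 DKK
19268.5 DKK × 0.56916 = 10966.85946 AED
10966.85946 AED × 0.45094 = 4945.3956048924 SGD
Net change: 4945.3956048924 − 5000 = -54.6043951076 SGD

-54.604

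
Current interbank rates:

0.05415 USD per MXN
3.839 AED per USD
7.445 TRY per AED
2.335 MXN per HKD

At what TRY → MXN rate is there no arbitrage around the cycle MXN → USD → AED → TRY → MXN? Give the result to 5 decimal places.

0.64613

Known legs of the cycle: 0.05415 × 3.839 × 7.445 = 1.54768037325
For no arbitrage the full-cycle product must be 1, so the missing rate is 1 / 1.54768037325 ≈ 0.6461282.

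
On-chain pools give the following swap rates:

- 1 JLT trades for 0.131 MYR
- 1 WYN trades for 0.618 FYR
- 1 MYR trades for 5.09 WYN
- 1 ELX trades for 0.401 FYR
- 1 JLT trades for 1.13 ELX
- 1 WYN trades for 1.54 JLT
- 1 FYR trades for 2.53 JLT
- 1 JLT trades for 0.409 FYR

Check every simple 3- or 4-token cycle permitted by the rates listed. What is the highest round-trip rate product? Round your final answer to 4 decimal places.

JLT→ELX→FYR→JLT: 1.13 × 0.401 × 2.53 = 1.14642
JLT→MYR→WYN→FYR→JLT: 0.131 × 5.09 × 0.618 × 2.53 = 1.04255
JLT→MYR→WYN→JLT: 0.131 × 5.09 × 1.54 = 1.02686
Maximum is JLT→ELX→FYR→JLT at 1.1464; arbitrage exists.

1.1464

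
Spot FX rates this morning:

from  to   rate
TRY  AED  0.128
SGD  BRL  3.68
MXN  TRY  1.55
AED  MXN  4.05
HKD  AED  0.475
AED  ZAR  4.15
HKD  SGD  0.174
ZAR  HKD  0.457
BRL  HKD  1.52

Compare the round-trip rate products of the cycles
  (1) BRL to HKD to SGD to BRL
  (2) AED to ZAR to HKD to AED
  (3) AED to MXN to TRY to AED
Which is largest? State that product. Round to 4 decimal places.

0.9733

(1) 1.52 × 0.174 × 3.68 = 0.97329
(2) 4.15 × 0.457 × 0.475 = 0.90086
(3) 4.05 × 1.55 × 0.128 = 0.80352
Highest is cycle (1) at 0.9733 (≤1, no arbitrage).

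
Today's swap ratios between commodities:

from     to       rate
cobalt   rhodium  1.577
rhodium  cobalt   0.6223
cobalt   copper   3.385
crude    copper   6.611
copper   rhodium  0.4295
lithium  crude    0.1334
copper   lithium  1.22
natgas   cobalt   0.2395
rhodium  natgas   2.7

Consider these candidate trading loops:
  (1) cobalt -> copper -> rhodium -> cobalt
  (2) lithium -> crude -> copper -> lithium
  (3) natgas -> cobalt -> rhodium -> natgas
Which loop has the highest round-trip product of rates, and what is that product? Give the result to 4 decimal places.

1.0759

(1) 3.385 × 0.4295 × 0.6223 = 0.90474
(2) 0.1334 × 6.611 × 1.22 = 1.07593
(3) 0.2395 × 1.577 × 2.7 = 1.01977
Highest is cycle (2) at 1.0759 (>1, arbitrage).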